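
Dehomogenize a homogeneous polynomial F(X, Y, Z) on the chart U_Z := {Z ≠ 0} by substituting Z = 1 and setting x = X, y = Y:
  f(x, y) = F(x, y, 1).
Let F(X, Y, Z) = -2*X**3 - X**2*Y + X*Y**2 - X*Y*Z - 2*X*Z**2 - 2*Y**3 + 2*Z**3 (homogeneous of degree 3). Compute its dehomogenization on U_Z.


f(x, y) = -2*x**3 - x**2*y + x*y**2 - x*y - 2*x - 2*y**3 + 2

On U_Z we set Z = 1. Each monomial c·X^i·Y^j·Z^k in F becomes c·x^i·y^j·1^k = c·x^i·y^j.
Substituting Z = 1: F(X, Y, 1) = -2*x**3 - x**2*y + x*y**2 - x*y - 2*x - 2*y**3 + 2.
Note: deg(f) ≤ deg(F) = 3; strict inequality happens when F is divisible by Z (lost terms).


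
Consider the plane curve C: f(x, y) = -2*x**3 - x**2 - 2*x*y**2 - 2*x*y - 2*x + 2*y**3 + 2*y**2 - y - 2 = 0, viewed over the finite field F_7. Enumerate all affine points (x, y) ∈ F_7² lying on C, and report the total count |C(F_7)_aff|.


Affine F_7-points: {(0, 4), (1, 0), (2, 2), (3, 4), (3, 6), (4, 0), (5, 0), (6, 2)}; count = 8.

For each of the 49 pairs (x, y) ∈ F_7², evaluate f(x, y) mod 7. Record the zeros.
  x = 0: [0↦5, 1↦1, 2↦6, 3↦4, 4↦0, 5↦6, 6↦6]  zeros at y ∈ {4}
  x = 1: [0↦0, 1↦6, 2↦3, 3↦3, 4↦4, 5↦4, 6↦1]  zeros at y ∈ {0}
  x = 2: [0↦2, 1↦4, 2↦0, 3↦2, 4↦1, 5↦2, 6↦3]  zeros at y ∈ {2}
  x = 3: [0↦6, 1↦4, 2↦6, 3↦3, 4↦0, 5↦2, 6↦0]  zeros at y ∈ {4, 6}
  x = 4: [0↦0, 1↦1, 2↦2, 3↦1, 4↦3, 5↦6, 6↦1]  zeros at y ∈ {0}
  x = 5: [0↦0, 1↦4, 2↦4, 3↦5, 4↦5, 5↦2, 6↦1]  zeros at y ∈ {0}
  x = 6: [0↦1, 1↦1, 2↦0, 3↦3, 4↦1, 5↦6, 6↦2]  zeros at y ∈ {2}
Collecting zeros: affine points = {(0, 4), (1, 0), (2, 2), (3, 4), (3, 6), (4, 0), (5, 0), (6, 2)}.
Total count |C(F_7)_aff| = 8.


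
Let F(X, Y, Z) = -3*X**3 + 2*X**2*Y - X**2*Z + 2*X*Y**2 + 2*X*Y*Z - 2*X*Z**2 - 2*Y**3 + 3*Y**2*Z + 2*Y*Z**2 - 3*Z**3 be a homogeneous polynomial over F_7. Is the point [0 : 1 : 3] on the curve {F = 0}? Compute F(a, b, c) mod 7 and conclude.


F(0,1,3) ≡ 0 (mod 7); P is on the curve.

Evaluate F(0, 1, 3) term-by-term (mod 7).
  -3*X**3 ↦ -3·0·1·1 = 0
  2*X**2*Y ↦ 2·0·1·1 = 0
  -X**2*Z ↦ -1·0·1·3 = 0
  2*X*Y**2 ↦ 2·0·1·1 = 0
  2*X*Y*Z ↦ 2·0·1·3 = 0
  -2*X*Z**2 ↦ -2·0·1·9 = 0
  -2*Y**3 ↦ -2·1·1·1 = -2
  3*Y**2*Z ↦ 3·1·1·3 = 9
  2*Y*Z**2 ↦ 2·1·1·9 = 18
  -3*Z**3 ↦ -3·1·1·27 = -81
Sum: F(0, 1, 3) = (0) + (0) + (0) + (0) + (0) + (0) + (-2) + (9) + (18) + (-81) = -56.
Reducing mod 7: -56 ≡ 0 (mod 7).
Since F(a, b, c) ≡ 0 (mod 7), P lies on the curve.


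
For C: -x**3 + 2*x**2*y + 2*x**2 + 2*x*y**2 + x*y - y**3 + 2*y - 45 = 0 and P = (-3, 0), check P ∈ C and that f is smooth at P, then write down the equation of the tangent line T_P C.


Tangent line at P: -39*x + 17*y - 117 = 0.

Step 1: f(-3, 0) = 0, so P lies on C.
Step 2: partial derivatives
  f_x(x, y) = -3*x**2 + 4*x*y + 4*x + 2*y**2 + y, f_y(x, y) = 2*x**2 + 4*x*y + x - 3*y**2 + 2.
  f_x(P) = -39, f_y(P) = 17 (gradient nonzero, so P is smooth).
Step 3: tangent line at P: -39·(x − -3) + 17·(y − 0) = 0.
Expanding: -39*x + 17*y - 117 = 0.


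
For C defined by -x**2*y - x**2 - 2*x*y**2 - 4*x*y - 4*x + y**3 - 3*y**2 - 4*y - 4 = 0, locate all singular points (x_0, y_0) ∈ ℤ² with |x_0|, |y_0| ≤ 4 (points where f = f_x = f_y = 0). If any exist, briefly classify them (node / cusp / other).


Singular points: {(-2, 0)}; classification: node.

Compute partial derivatives:
  f_x = -2*x*y - 2*x - 2*y**2 - 4*y - 4.
  f_y = -x**2 - 4*x*y - 4*x + 3*y**2 - 6*y - 4.
Scan x_0 ∈ {−4, ..., 4}. For each x_0, f_y(x_0, y) is a polynomial in y; find its integer roots y ∈ {−4, ..., 4}, then test f_x and f at those candidates.
  x = -4: f_y(-4, y) = 3*y**2 + 10*y - 4; no integer root y with |y| ≤ 4.
  x = -3: f_y(-3, y) = 3*y**2 + 6*y - 1; no integer root y with |y| ≤ 4.
  x = -2: f_y(-2, y) = 3*y**2 + 2*y; vanishes at y ∈ {0}. (-2, 0): f_x = 0, f = 0 — SINGULAR.
  x = -1: f_y(-1, y) = 3*y**2 - 2*y - 1; vanishes at y ∈ {1}. (-1, 1): f_x = -6 ≠ 0.
  x = 0: f_y(0, y) = 3*y**2 - 6*y - 4; no integer root y with |y| ≤ 4.
  x = 1: f_y(1, y) = 3*y**2 - 10*y - 9; no integer root y with |y| ≤ 4.
  x = 2: f_y(2, y) = 3*y**2 - 14*y - 16; no integer root y with |y| ≤ 4.
  x = 3: f_y(3, y) = 3*y**2 - 18*y - 25; no integer root y with |y| ≤ 4.
  x = 4: f_y(4, y) = 3*y**2 - 22*y - 36; no integer root y with |y| ≤ 4.
Only singular point on the grid: (-2, 0).
Classify: substitute x = -2 + u, y = 0 + v and expand: f = -u**2*v - u**2 - 2*u*v**2 + v**3 + v**2.
No constant or linear terms (consistent with a singular point). Quadratic part: -u**2 + v**2. Cubic part: -u**2*v - 2*u*v**2 + v**3.
The quadratic part v**2 - u**2 = (v − u)(v + u) splits into two distinct linear factors, so there are two distinct tangent lines y − 0 = ±(x − -2) — this is a node (ordinary double point).
Classification: node.


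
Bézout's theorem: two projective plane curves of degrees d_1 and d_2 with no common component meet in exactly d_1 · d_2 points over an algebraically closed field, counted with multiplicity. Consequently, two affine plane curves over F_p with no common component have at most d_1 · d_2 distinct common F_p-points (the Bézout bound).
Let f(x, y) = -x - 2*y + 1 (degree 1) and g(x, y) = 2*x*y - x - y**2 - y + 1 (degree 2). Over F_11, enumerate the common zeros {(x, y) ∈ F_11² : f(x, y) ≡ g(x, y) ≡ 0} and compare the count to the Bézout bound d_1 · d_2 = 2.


Common zeros: {(1, 0), (2, 5)}; count = 2; Bézout bound = 2.

deg(f) = 1, deg(g) = 2, so Bézout bound = 2.
Scan x ∈ F_11. For each x, list the y ∈ F_11 with f(x, y) ≡ 0 and those with g(x, y) ≡ 0 (mod 11); the common zeros in that column are the intersection.
  x = 0: f ≡ 0 at y ∈ {6}; g ≡ 0 at y ∈ {3, 7}; common: ∅.
  x = 1: f ≡ 0 at y ∈ {0}; g ≡ 0 at y ∈ {0, 1}; common: {0}.
  x = 2: f ≡ 0 at y ∈ {5}; g ≡ 0 at y ∈ {5, 9}; common: {5}.
  x = 3: f ≡ 0 at y ∈ {10}; g ≡ 0 at y ∈ ∅; common: ∅.
  x = 4: f ≡ 0 at y ∈ {4}; g ≡ 0 at y ∈ {8, 10}; common: ∅.
  x = 5: f ≡ 0 at y ∈ {9}; g ≡ 0 at y ∈ ∅; common: ∅.
  x = 6: f ≡ 0 at y ∈ {3}; g ≡ 0 at y ∈ ∅; common: ∅.
  x = 7: f ≡ 0 at y ∈ {8}; g ≡ 0 at y ∈ ∅; common: ∅.
  x = 8: f ≡ 0 at y ∈ {2}; g ≡ 0 at y ∈ ∅; common: ∅.
  x = 9: f ≡ 0 at y ∈ {7}; g ≡ 0 at y ∈ {2, 4}; common: ∅.
  x = 10: f ≡ 0 at y ∈ {1}; g ≡ 0 at y ∈ ∅; common: ∅.
Collecting: common zeros = {(1, 0), (2, 5)}, so the count is 2.
Comparison with the Bézout bound: 2 ≤ 2 = deg(f)·deg(g), as expected for curves with no common component (the bound is attained).


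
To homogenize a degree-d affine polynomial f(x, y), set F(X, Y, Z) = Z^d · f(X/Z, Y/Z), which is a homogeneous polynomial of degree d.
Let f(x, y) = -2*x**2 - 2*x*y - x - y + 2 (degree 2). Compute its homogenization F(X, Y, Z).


F(X, Y, Z) = -2*X**2 - 2*X*Y - X*Z - Y*Z + 2*Z**2

deg(f) = 2.
Substitute x = X/Z, y = Y/Z into f, then multiply by Z^2.
  monomial -2·x^2·y^0 ↦ -2·X^2·Y^0·Z^0.
  monomial -2·x^1·y^1 ↦ -2·X^1·Y^1·Z^0.
  monomial -1·x^1·y^0 ↦ -1·X^1·Y^0·Z^1.
  monomial -1·x^0·y^1 ↦ -1·X^0·Y^1·Z^1.
  monomial 2·x^0·y^0 ↦ 2·X^0·Y^0·Z^2.
Collecting: F(X, Y, Z) = -2*X**2 - 2*X*Y - X*Z - Y*Z + 2*Z**2.


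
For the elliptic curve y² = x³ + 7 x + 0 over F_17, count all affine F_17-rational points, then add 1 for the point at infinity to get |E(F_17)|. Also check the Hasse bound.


Affine points = {(0, 0), (1, 5), (1, 12), (7, 1), (7, 16), (10, 4), (10, 13), (16, 3), (16, 14)}; affine count = 9; |E(F_17)| = 10.

Discriminant check: Δ ∝ 4a³ + 27b² = 4·7³ + 27·0² = 4·343 + 27·0 ≡ 12 (mod 17). Nonzero ⇒ E is nonsingular.
For each x ∈ F_17, compute rhs = x³ + 7·x + 0 mod 17, then count y ∈ F_17 with y² ≡ rhs.
  x = 0: rhs = 0, matching y values: 0 (1 points).
  x = 1: rhs = 8, matching y values: 5, 12 (2 points).
  x = 2: rhs = 5, matching y values: none (0 points).
  x = 3: rhs = 14, matching y values: none (0 points).
  x = 4: rhs = 7, matching y values: none (0 points).
  x = 5: rhs = 7, matching y values: none (0 points).
  x = 6: rhs = 3, matching y values: none (0 points).
  x = 7: rhs = 1, matching y values: 1, 16 (2 points).
  x = 8: rhs = 7, matching y values: none (0 points).
  x = 9: rhs = 10, matching y values: none (0 points).
  x = 10: rhs = 16, matching y values: 4, 13 (2 points).
  x = 11: rhs = 14, matching y values: none (0 points).
  x = 12: rhs = 10, matching y values: none (0 points).
  x = 13: rhs = 10, matching y values: none (0 points).
  x = 14: rhs = 3, matching y values: none (0 points).
  x = 15: rhs = 12, matching y values: none (0 points).
  x = 16: rhs = 9, matching y values: 3, 14 (2 points).
Total affine count: 9.
Full point count |E(F_17)| = 9 + 1 = 10.
Hasse bound: |10 − (17+1)| = |-8| = 8 ≤ 2√17 ≈ 8.2462 ✓.


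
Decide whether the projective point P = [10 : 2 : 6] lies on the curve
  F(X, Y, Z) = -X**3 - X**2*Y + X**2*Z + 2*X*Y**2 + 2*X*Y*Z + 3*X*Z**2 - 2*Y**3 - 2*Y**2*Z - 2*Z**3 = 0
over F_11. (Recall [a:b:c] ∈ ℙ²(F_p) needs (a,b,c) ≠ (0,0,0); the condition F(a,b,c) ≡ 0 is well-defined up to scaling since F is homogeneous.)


F(10,2,6) ≡ 7 (mod 11); P is NOT on the curve.

Evaluate F(10, 2, 6) term-by-term (mod 11).
  -X**3 ↦ -1·1000·1·1 = -1000
  -X**2*Y ↦ -1·100·2·1 = -200
  X**2*Z ↦ 1·100·1·6 = 600
  2*X*Y**2 ↦ 2·10·4·1 = 80
  2*X*Y*Z ↦ 2·10·2·6 = 240
  3*X*Z**2 ↦ 3·10·1·36 = 1080
  -2*Y**3 ↦ -2·1·8·1 = -16
  -2*Y**2*Z ↦ -2·1·4·6 = -48
  -2*Z**3 ↦ -2·1·1·216 = -432
Sum: F(10, 2, 6) = (-1000) + (-200) + (600) + (80) + (240) + (1080) + (-16) + (-48) + (-432) = 304.
Reducing mod 11: 304 ≡ 7 (mod 11).
Since F(a, b, c) ≡ 7 ≠ 0 (mod 11), P does NOT lie on the curve.


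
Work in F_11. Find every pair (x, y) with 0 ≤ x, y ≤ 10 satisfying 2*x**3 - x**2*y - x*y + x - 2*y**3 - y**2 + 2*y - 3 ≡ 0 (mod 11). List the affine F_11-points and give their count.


Affine F_11-points: {(1, 0), (1, 5), (2, 7), (5, 2), (7, 4), (8, 2), (8, 4), (8, 10), (9, 4), (10, 2), (10, 6), (10, 8)}; count = 12.

For each of the 121 pairs (x, y) ∈ F_11², evaluate f(x, y) mod 11. Record the zeros.
  x = 0: [0↦8, 1↦7, 2↦3, 3↦6, 4↦4, 5↦7, 6↦3, 7↦2, 8↦3, 9↦5, 10↦7]  zeros at y ∈ ∅
  x = 1: [0↦0, 1↦8, 2↦2, 3↦3, 4↦10, 5↦0, 6↦5, 7↦2, 8↦1, 9↦1, 10↦1]  zeros at y ∈ {0, 5}
  x = 2: [0↦4, 1↦8, 2↦9, 3↦6, 4↦9, 5↦6, 6↦7, 7↦0, 8↦6, 9↦2, 10↦9]  zeros at y ∈ {7}
  x = 3: [0↦10, 1↦8, 2↦3, 3↦5, 4↦2, 5↦4, 6↦10, 7↦8, 8↦8, 9↦9, 10↦10]  zeros at y ∈ ∅
  x = 4: [0↦8, 1↦9, 2↦7, 3↦1, 4↦1, 5↦6, 6↦4, 7↦5, 8↦8, 9↦1, 10↦5]  zeros at y ∈ ∅
  x = 5: [0↦10, 1↦1, 2↦0, 3↦6, 4↦7, 5↦2, 6↦1, 7↦3, 8↦7, 9↦1, 10↦6]  zeros at y ∈ {2}
  x = 6: [0↦6, 1↦7, 2↦5, 3↦10, 4↦10, 5↦4, 6↦2, 7↦3, 8↦6, 9↦10, 10↦3]  zeros at y ∈ ∅
  x = 7: [0↦8, 1↦6, 2↦1, 3↦3, 4↦0, 5↦2, 6↦8, 7↦6, 8↦6, 9↦7, 10↦8]  zeros at y ∈ {4}
  x = 8: [0↦6, 1↦10, 2↦0, 3↦8, 4↦0, 5↦8, 6↦9, 7↦2, 8↦8, 9↦4, 10↦0]  zeros at y ∈ {2, 4, 10}
  x = 9: [0↦1, 1↦9, 2↦3, 3↦4, 4↦0, 5↦1, 6↦6, 7↦3, 8↦2, 9↦2, 10↦2]  zeros at y ∈ {4}
  x = 10: [0↦5, 1↦4, 2↦0, 3↦3, 4↦1, 5↦4, 6↦0, 7↦10, 8↦0, 9↦2, 10↦4]  zeros at y ∈ {2, 6, 8}
Collecting zeros: affine points = {(1, 0), (1, 5), (2, 7), (5, 2), (7, 4), (8, 2), (8, 4), (8, 10), (9, 4), (10, 2), (10, 6), (10, 8)}.
Total count |C(F_11)_aff| = 12.


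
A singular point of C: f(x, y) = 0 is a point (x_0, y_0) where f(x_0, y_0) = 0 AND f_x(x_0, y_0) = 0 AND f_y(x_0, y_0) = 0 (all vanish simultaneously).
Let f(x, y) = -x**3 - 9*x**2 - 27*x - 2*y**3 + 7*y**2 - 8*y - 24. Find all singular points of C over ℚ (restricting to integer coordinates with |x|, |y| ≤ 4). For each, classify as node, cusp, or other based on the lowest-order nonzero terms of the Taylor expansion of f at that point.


Singular points: {(-3, 1)}; classification: cusp.

Compute partial derivatives:
  f_x = -3*x**2 - 18*x - 27.
  f_y = -6*y**2 + 14*y - 8.
Scan x_0 ∈ {−4, ..., 4}. For each x_0, f_y(x_0, y) is a polynomial in y; find its integer roots y ∈ {−4, ..., 4}, then test f_x and f at those candidates.
  x = -4: f_y(-4, y) = -6*y**2 + 14*y - 8; vanishes at y ∈ {1}. (-4, 1): f_x = -3 ≠ 0.
  x = -3: f_y(-3, y) = -6*y**2 + 14*y - 8; vanishes at y ∈ {1}. (-3, 1): f_x = 0, f = 0 — SINGULAR.
  x = -2: f_y(-2, y) = -6*y**2 + 14*y - 8; vanishes at y ∈ {1}. (-2, 1): f_x = -3 ≠ 0.
  x = -1: f_y(-1, y) = -6*y**2 + 14*y - 8; vanishes at y ∈ {1}. (-1, 1): f_x = -12 ≠ 0.
  x = 0: f_y(0, y) = -6*y**2 + 14*y - 8; vanishes at y ∈ {1}. (0, 1): f_x = -27 ≠ 0.
  x = 1: f_y(1, y) = -6*y**2 + 14*y - 8; vanishes at y ∈ {1}. (1, 1): f_x = -48 ≠ 0.
  x = 2: f_y(2, y) = -6*y**2 + 14*y - 8; vanishes at y ∈ {1}. (2, 1): f_x = -75 ≠ 0.
  x = 3: f_y(3, y) = -6*y**2 + 14*y - 8; vanishes at y ∈ {1}. (3, 1): f_x = -108 ≠ 0.
  x = 4: f_y(4, y) = -6*y**2 + 14*y - 8; vanishes at y ∈ {1}. (4, 1): f_x = -147 ≠ 0.
Only singular point on the grid: (-3, 1).
Classify: substitute x = -3 + u, y = 1 + v and expand: f = -u**3 - 2*v**3 + v**2.
No constant or linear terms (consistent with a singular point). Quadratic part: v**2. Cubic part: -u**3 - 2*v**3.
The quadratic part v**2 is a perfect square, so there is a single (double) tangent line v = 0, i.e. y = 1. Restricting the cubic part to that line (v = 0) leaves -u**3 ≠ 0, so f is not divisible by v and the branch is v² ≈ u**3 to lowest order — this is a cusp.
Classification: cusp.


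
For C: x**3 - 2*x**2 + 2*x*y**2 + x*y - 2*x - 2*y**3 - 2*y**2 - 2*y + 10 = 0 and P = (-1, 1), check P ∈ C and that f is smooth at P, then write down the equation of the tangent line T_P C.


Tangent line at P: 8*x - 17*y + 25 = 0.

Step 1: f(-1, 1) = 0, so P lies on C.
Step 2: partial derivatives
  f_x(x, y) = 3*x**2 - 4*x + 2*y**2 + y - 2, f_y(x, y) = 4*x*y + x - 6*y**2 - 4*y - 2.
  f_x(P) = 8, f_y(P) = -17 (gradient nonzero, so P is smooth).
Step 3: tangent line at P: 8·(x − -1) + -17·(y − 1) = 0.
Expanding: 8*x - 17*y + 25 = 0.


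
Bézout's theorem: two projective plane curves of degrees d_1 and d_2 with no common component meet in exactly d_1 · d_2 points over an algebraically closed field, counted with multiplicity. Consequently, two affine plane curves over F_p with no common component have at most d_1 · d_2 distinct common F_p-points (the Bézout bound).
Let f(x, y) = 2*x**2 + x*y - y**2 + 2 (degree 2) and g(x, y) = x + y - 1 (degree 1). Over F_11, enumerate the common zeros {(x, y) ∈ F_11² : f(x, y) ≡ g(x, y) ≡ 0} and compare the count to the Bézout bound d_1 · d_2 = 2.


Common zeros: {(7, 5)}; count = 1; Bézout bound = 2.

deg(f) = 2, deg(g) = 1, so Bézout bound = 2.
Scan x ∈ F_11. For each x, list the y ∈ F_11 with f(x, y) ≡ 0 and those with g(x, y) ≡ 0 (mod 11); the common zeros in that column are the intersection.
  x = 0: f ≡ 0 at y ∈ ∅; g ≡ 0 at y ∈ {1}; common: ∅.
  x = 1: f ≡ 0 at y ∈ ∅; g ≡ 0 at y ∈ {0}; common: ∅.
  x = 2: f ≡ 0 at y ∈ {1}; g ≡ 0 at y ∈ {10}; common: ∅.
  x = 3: f ≡ 0 at y ∈ {1, 2}; g ≡ 0 at y ∈ {9}; common: ∅.
  x = 4: f ≡ 0 at y ∈ {6, 9}; g ≡ 0 at y ∈ {8}; common: ∅.
  x = 5: f ≡ 0 at y ∈ ∅; g ≡ 0 at y ∈ {7}; common: ∅.
  x = 6: f ≡ 0 at y ∈ ∅; g ≡ 0 at y ∈ {6}; common: ∅.
  x = 7: f ≡ 0 at y ∈ {2, 5}; g ≡ 0 at y ∈ {5}; common: {5}.
  x = 8: f ≡ 0 at y ∈ {9, 10}; g ≡ 0 at y ∈ {4}; common: ∅.
  x = 9: f ≡ 0 at y ∈ {10}; g ≡ 0 at y ∈ {3}; common: ∅.
  x = 10: f ≡ 0 at y ∈ ∅; g ≡ 0 at y ∈ {2}; common: ∅.
Collecting: common zeros = {(7, 5)}, so the count is 1.
Comparison with the Bézout bound: 1 ≤ 2 = deg(f)·deg(g), as expected for curves with no common component (the affine F_11-count falls short of the bound because intersections may lie at infinity, over extension fields, or carry multiplicity).


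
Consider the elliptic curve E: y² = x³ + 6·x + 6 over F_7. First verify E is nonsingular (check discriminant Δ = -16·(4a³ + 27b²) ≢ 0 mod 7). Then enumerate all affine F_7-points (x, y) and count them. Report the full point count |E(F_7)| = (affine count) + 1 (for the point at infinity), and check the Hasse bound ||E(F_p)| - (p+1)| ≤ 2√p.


Affine points = {(3, 3), (3, 4), (5, 0)}; affine count = 3; |E(F_7)| = 4.

Discriminant check: Δ ∝ 4a³ + 27b² = 4·6³ + 27·6² = 4·216 + 27·36 ≡ 2 (mod 7). Nonzero ⇒ E is nonsingular.
For each x ∈ F_7, compute rhs = x³ + 6·x + 6 mod 7, then count y ∈ F_7 with y² ≡ rhs.
  x = 0: rhs = 6, matching y values: none (0 points).
  x = 1: rhs = 6, matching y values: none (0 points).
  x = 2: rhs = 5, matching y values: none (0 points).
  x = 3: rhs = 2, matching y values: 3, 4 (2 points).
  x = 4: rhs = 3, matching y values: none (0 points).
  x = 5: rhs = 0, matching y values: 0 (1 points).
  x = 6: rhs = 6, matching y values: none (0 points).
Total affine count: 3.
Full point count |E(F_7)| = 3 + 1 = 4.
Hasse bound: |4 − (7+1)| = |-4| = 4 ≤ 2√7 ≈ 5.2915 ✓.


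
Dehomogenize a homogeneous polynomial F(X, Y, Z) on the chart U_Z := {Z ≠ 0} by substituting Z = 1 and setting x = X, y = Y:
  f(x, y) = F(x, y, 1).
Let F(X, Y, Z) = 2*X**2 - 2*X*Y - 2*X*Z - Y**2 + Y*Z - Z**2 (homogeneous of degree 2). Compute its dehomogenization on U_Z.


f(x, y) = 2*x**2 - 2*x*y - 2*x - y**2 + y - 1

On U_Z we set Z = 1. Each monomial c·X^i·Y^j·Z^k in F becomes c·x^i·y^j·1^k = c·x^i·y^j.
Substituting Z = 1: F(X, Y, 1) = 2*x**2 - 2*x*y - 2*x - y**2 + y - 1.
Note: deg(f) ≤ deg(F) = 2; strict inequality happens when F is divisible by Z (lost terms).


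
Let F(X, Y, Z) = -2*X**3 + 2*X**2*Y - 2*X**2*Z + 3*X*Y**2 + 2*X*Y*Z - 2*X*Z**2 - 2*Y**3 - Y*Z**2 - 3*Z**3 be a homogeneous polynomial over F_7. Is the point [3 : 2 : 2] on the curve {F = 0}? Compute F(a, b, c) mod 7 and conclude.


F(3,2,2) ≡ 4 (mod 7); P is NOT on the curve.

Evaluate F(3, 2, 2) term-by-term (mod 7).
  -2*X**3 ↦ -2·27·1·1 = -54
  2*X**2*Y ↦ 2·9·2·1 = 36
  -2*X**2*Z ↦ -2·9·1·2 = -36
  3*X*Y**2 ↦ 3·3·4·1 = 36
  2*X*Y*Z ↦ 2·3·2·2 = 24
  -2*X*Z**2 ↦ -2·3·1·4 = -24
  -2*Y**3 ↦ -2·1·8·1 = -16
  -Y*Z**2 ↦ -1·1·2·4 = -8
  -3*Z**3 ↦ -3·1·1·8 = -24
Sum: F(3, 2, 2) = (-54) + (36) + (-36) + (36) + (24) + (-24) + (-16) + (-8) + (-24) = -66.
Reducing mod 7: -66 ≡ 4 (mod 7).
Since F(a, b, c) ≡ 4 ≠ 0 (mod 7), P does NOT lie on the curve.


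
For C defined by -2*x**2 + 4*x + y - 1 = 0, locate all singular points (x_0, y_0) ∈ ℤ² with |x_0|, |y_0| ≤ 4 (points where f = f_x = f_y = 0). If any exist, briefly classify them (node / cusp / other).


No singular points in the scanned grid; C is smooth there.

Compute partial derivatives:
  f_x = 4 - 4*x.
  f_y = 1.
f_y = 1 is a nonzero constant, so f_y never vanishes: no point (x, y) can satisfy f = f_x = f_y = 0. In particular no (x, y) ∈ {−4, ..., 4}² is singular; the curve is smooth.


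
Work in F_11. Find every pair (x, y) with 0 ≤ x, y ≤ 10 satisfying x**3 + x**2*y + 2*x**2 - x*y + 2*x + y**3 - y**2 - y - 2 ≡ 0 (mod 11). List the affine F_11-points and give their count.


Affine F_11-points: {(0, 2), (2, 7), (4, 7), (4, 8), (6, 4), (7, 2), (7, 3), (7, 7)}; count = 8.

For each of the 121 pairs (x, y) ∈ F_11², evaluate f(x, y) mod 11. Record the zeros.
  x = 0: [0↦9, 1↦8, 2↦0, 3↦2, 4↦9, 5↦5, 6↦7, 7↦10, 8↦9, 9↦10, 10↦8]  zeros at y ∈ {2}
  x = 1: [0↦3, 1↦2, 2↦5, 3↦7, 4↦3, 5↦10, 6↦1, 7↦4, 8↦3, 9↦4, 10↦2]  zeros at y ∈ ∅
  x = 2: [0↦7, 1↦8, 2↦2, 3↦6, 4↦4, 5↦2, 6↦6, 7↦0, 8↦1, 9↦4, 10↦4]  zeros at y ∈ {7}
  x = 3: [0↦5, 1↦10, 2↦8, 3↦5, 4↦7, 5↦9, 6↦6, 7↦4, 8↦9, 9↦5, 10↦9]  zeros at y ∈ ∅
  x = 4: [0↦3, 1↦3, 2↦7, 3↦10, 4↦7, 5↦4, 6↦7, 7↦0, 8↦0, 9↦2, 10↦1]  zeros at y ∈ {7, 8}
  x = 5: [0↦7, 1↦4, 2↦5, 3↦5, 4↦10, 5↦4, 6↦4, 7↦5, 8↦2, 9↦1, 10↦8]  zeros at y ∈ ∅
  x = 6: [0↦1, 1↦8, 2↦8, 3↦7, 4↦0, 5↦4, 6↦3, 7↦3, 8↦10, 9↦8, 10↦3]  zeros at y ∈ {4}
  x = 7: [0↦2, 1↦10, 2↦0, 3↦0, 4↦5, 5↦10, 6↦10, 7↦0, 8↦8, 9↦7, 10↦3]  zeros at y ∈ {2, 3, 7}
  x = 8: [0↦5, 1↦5, 2↦9, 3↦1, 4↦9, 5↦6, 6↦9, 7↦2, 8↦2, 9↦4, 10↦3]  zeros at y ∈ ∅
  x = 9: [0↦5, 1↦10, 2↦8, 3↦5, 4↦7, 5↦9, 6↦6, 7↦4, 8↦9, 9↦5, 10↦9]  zeros at y ∈ ∅
  x = 10: [0↦8, 1↦9, 2↦3, 3↦7, 4↦5, 5↦3, 6↦7, 7↦1, 8↦2, 9↦5, 10↦5]  zeros at y ∈ ∅
Collecting zeros: affine points = {(0, 2), (2, 7), (4, 7), (4, 8), (6, 4), (7, 2), (7, 3), (7, 7)}.
Total count |C(F_11)_aff| = 8.


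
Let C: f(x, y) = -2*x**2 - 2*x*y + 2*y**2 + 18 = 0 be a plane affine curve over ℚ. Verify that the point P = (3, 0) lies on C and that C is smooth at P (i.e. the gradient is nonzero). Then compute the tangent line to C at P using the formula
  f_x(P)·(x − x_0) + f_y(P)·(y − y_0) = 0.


Tangent line at P: -12*x - 6*y + 36 = 0.

Step 1: f(3, 0) = 0, so P lies on C.
Step 2: partial derivatives
  f_x(x, y) = -4*x - 2*y, f_y(x, y) = -2*x + 4*y.
  f_x(P) = -12, f_y(P) = -6 (gradient nonzero, so P is smooth).
Step 3: tangent line at P: -12·(x − 3) + -6·(y − 0) = 0.
Expanding: -12*x - 6*y + 36 = 0.


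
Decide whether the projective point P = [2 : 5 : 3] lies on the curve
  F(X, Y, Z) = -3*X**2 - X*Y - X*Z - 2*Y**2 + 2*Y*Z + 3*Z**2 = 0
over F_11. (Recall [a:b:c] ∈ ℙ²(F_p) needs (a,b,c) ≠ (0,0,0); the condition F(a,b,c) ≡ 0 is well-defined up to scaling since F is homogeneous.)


F(2,5,3) ≡ 1 (mod 11); P is NOT on the curve.

Evaluate F(2, 5, 3) term-by-term (mod 11).
  -3*X**2 ↦ -3·4·1·1 = -12
  -X*Y ↦ -1·2·5·1 = -10
  -X*Z ↦ -1·2·1·3 = -6
  -2*Y**2 ↦ -2·1·25·1 = -50
  2*Y*Z ↦ 2·1·5·3 = 30
  3*Z**2 ↦ 3·1·1·9 = 27
Sum: F(2, 5, 3) = (-12) + (-10) + (-6) + (-50) + (30) + (27) = -21.
Reducing mod 11: -21 ≡ 1 (mod 11).
Since F(a, b, c) ≡ 1 ≠ 0 (mod 11), P does NOT lie on the curve.


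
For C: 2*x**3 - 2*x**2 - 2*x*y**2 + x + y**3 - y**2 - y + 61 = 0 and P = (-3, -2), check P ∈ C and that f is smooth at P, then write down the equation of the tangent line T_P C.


Tangent line at P: 59*x - 9*y + 159 = 0.

Step 1: f(-3, -2) = 0, so P lies on C.
Step 2: partial derivatives
  f_x(x, y) = 6*x**2 - 4*x - 2*y**2 + 1, f_y(x, y) = -4*x*y + 3*y**2 - 2*y - 1.
  f_x(P) = 59, f_y(P) = -9 (gradient nonzero, so P is smooth).
Step 3: tangent line at P: 59·(x − -3) + -9·(y − -2) = 0.
Expanding: 59*x - 9*y + 159 = 0.


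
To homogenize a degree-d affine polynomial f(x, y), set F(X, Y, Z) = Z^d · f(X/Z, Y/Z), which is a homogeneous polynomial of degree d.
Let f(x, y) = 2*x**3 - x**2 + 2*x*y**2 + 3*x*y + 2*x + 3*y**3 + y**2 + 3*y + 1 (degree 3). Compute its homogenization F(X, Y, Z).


F(X, Y, Z) = 2*X**3 - X**2*Z + 2*X*Y**2 + 3*X*Y*Z + 2*X*Z**2 + 3*Y**3 + Y**2*Z + 3*Y*Z**2 + Z**3

deg(f) = 3.
Substitute x = X/Z, y = Y/Z into f, then multiply by Z^3.
  monomial 2·x^3·y^0 ↦ 2·X^3·Y^0·Z^0.
  monomial -1·x^2·y^0 ↦ -1·X^2·Y^0·Z^1.
  monomial 2·x^1·y^2 ↦ 2·X^1·Y^2·Z^0.
  monomial 3·x^1·y^1 ↦ 3·X^1·Y^1·Z^1.
  monomial 2·x^1·y^0 ↦ 2·X^1·Y^0·Z^2.
  monomial 3·x^0·y^3 ↦ 3·X^0·Y^3·Z^0.
  monomial 1·x^0·y^2 ↦ 1·X^0·Y^2·Z^1.
  monomial 3·x^0·y^1 ↦ 3·X^0·Y^1·Z^2.
  monomial 1·x^0·y^0 ↦ 1·X^0·Y^0·Z^3.
Collecting: F(X, Y, Z) = 2*X**3 - X**2*Z + 2*X*Y**2 + 3*X*Y*Z + 2*X*Z**2 + 3*Y**3 + Y**2*Z + 3*Y*Z**2 + Z**3.


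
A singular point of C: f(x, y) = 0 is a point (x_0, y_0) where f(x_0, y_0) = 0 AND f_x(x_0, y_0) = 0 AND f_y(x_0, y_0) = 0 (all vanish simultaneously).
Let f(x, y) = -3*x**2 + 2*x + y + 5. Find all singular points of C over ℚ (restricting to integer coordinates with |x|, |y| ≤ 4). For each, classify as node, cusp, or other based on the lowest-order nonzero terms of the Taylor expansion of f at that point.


No singular points in the scanned grid; C is smooth there.

Compute partial derivatives:
  f_x = 2 - 6*x.
  f_y = 1.
f_y = 1 is a nonzero constant, so f_y never vanishes: no point (x, y) can satisfy f = f_x = f_y = 0. In particular no (x, y) ∈ {−4, ..., 4}² is singular; the curve is smooth.


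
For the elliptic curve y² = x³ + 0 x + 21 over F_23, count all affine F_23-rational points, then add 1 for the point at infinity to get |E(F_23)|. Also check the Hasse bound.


Affine points = {(2, 11), (2, 12), (3, 5), (3, 18), (4, 4), (4, 19), (5, 10), (5, 13), (8, 2), (8, 21), (10, 3), (10, 20), (11, 8), (11, 15), (12, 1), (12, 22), (16, 0), (17, 9), (17, 14), (19, 7), (19, 16), (21, 6), (21, 17)}; affine count = 23; |E(F_23)| = 24.

Discriminant check: Δ ∝ 4a³ + 27b² = 4·0³ + 27·21² = 4·0 + 27·441 ≡ 16 (mod 23). Nonzero ⇒ E is nonsingular.
For each x ∈ F_23, compute rhs = x³ + 0·x + 21 mod 23, then count y ∈ F_23 with y² ≡ rhs.
  x = 0: rhs = 21, matching y values: none (0 points).
  x = 1: rhs = 22, matching y values: none (0 points).
  x = 2: rhs = 6, matching y values: 11, 12 (2 points).
  x = 3: rhs = 2, matching y values: 5, 18 (2 points).
  x = 4: rhs = 16, matching y values: 4, 19 (2 points).
  x = 5: rhs = 8, matching y values: 10, 13 (2 points).
  x = 6: rhs = 7, matching y values: none (0 points).
  x = 7: rhs = 19, matching y values: none (0 points).
  x = 8: rhs = 4, matching y values: 2, 21 (2 points).
  x = 9: rhs = 14, matching y values: none (0 points).
  x = 10: rhs = 9, matching y values: 3, 20 (2 points).
  x = 11: rhs = 18, matching y values: 8, 15 (2 points).
  x = 12: rhs = 1, matching y values: 1, 22 (2 points).
  x = 13: rhs = 10, matching y values: none (0 points).
  x = 14: rhs = 5, matching y values: none (0 points).
  x = 15: rhs = 15, matching y values: none (0 points).
  x = 16: rhs = 0, matching y values: 0 (1 points).
  x = 17: rhs = 12, matching y values: 9, 14 (2 points).
  x = 18: rhs = 11, matching y values: none (0 points).
  x = 19: rhs = 3, matching y values: 7, 16 (2 points).
  x = 20: rhs = 17, matching y values: none (0 points).
  x = 21: rhs = 13, matching y values: 6, 17 (2 points).
  x = 22: rhs = 20, matching y values: none (0 points).
Total affine count: 23.
Full point count |E(F_23)| = 23 + 1 = 24.
Hasse bound: |24 − (23+1)| = |0| = 0 ≤ 2√23 ≈ 9.5917 ✓.


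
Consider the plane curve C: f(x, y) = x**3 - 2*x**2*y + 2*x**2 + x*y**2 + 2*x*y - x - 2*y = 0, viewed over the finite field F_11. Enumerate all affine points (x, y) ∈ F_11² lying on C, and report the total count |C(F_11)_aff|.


Affine F_11-points: {(0, 0), (2, 4), (2, 10), (3, 6), (5, 7), (5, 8), (9, 6), (9, 9), (10, 8)}; count = 9.

For each of the 121 pairs (x, y) ∈ F_11², evaluate f(x, y) mod 11. Record the zeros.
  x = 0: [0↦0, 1↦9, 2↦7, 3↦5, 4↦3, 5↦1, 6↦10, 7↦8, 8↦6, 9↦4, 10↦2]  zeros at y ∈ {0}
  x = 1: [0↦2, 1↦1, 2↦2, 3↦5, 4↦10, 5↦6, 6↦4, 7↦4, 8↦6, 9↦10, 10↦5]  zeros at y ∈ ∅
  x = 2: [0↦3, 1↦10, 2↦10, 3↦3, 4↦0, 5↦1, 6↦6, 7↦4, 8↦6, 9↦1, 10↦0]  zeros at y ∈ {4, 10}
  x = 3: [0↦9, 1↦9, 2↦4, 3↦5, 4↦1, 5↦3, 6↦0, 7↦3, 8↦1, 9↦5, 10↦4]  zeros at y ∈ {6}
  x = 4: [0↦4, 1↦4, 2↦1, 3↦6, 4↦8, 5↦7, 6↦3, 7↦7, 8↦8, 9↦6, 10↦1]  zeros at y ∈ ∅
  x = 5: [0↦5, 1↦1, 2↦7, 3↦1, 4↦5, 5↦8, 6↦10, 7↦0, 8↦0, 9↦10, 10↦8]  zeros at y ∈ {7, 8}
  x = 6: [0↦7, 1↦6, 2↦6, 3↦7, 4↦9, 5↦1, 6↦5, 7↦10, 8↦5, 9↦1, 10↦9]  zeros at y ∈ ∅
  x = 7: [0↦5, 1↦3, 2↦4, 3↦8, 4↦4, 5↦3, 6↦5, 7↦10, 8↦7, 9↦7, 10↦10]  zeros at y ∈ ∅
  x = 8: [0↦5, 1↦9, 2↦7, 3↦10, 4↦7, 5↦9, 6↦5, 7↦6, 8↦1, 9↦1, 10↦6]  zeros at y ∈ ∅
  x = 9: [0↦2, 1↦8, 2↦10, 3↦8, 4↦2, 5↦3, 6↦0, 7↦4, 8↦4, 9↦0, 10↦3]  zeros at y ∈ {6, 9}
  x = 10: [0↦2, 1↦6, 2↦8, 3↦8, 4↦6, 5↦2, 6↦7, 7↦10, 8↦0, 9↦10, 10↦7]  zeros at y ∈ {8}
Collecting zeros: affine points = {(0, 0), (2, 4), (2, 10), (3, 6), (5, 7), (5, 8), (9, 6), (9, 9), (10, 8)}.
Total count |C(F_11)_aff| = 9.


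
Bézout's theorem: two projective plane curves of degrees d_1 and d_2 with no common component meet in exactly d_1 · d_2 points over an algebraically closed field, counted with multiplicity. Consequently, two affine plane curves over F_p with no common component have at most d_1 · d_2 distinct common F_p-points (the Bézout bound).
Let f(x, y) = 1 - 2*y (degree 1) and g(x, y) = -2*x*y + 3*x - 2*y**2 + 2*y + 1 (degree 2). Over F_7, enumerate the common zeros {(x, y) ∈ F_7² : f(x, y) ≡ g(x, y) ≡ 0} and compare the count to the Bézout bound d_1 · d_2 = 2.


Common zeros: {(1, 4)}; count = 1; Bézout bound = 2.

deg(f) = 1, deg(g) = 2, so Bézout bound = 2.
Scan x ∈ F_7. For each x, list the y ∈ F_7 with f(x, y) ≡ 0 and those with g(x, y) ≡ 0 (mod 7); the common zeros in that column are the intersection.
  x = 0: f ≡ 0 at y ∈ {4}; g ≡ 0 at y ∈ ∅; common: ∅.
  x = 1: f ≡ 0 at y ∈ {4}; g ≡ 0 at y ∈ {3, 4}; common: {4}.
  x = 2: f ≡ 0 at y ∈ {4}; g ≡ 0 at y ∈ {0, 6}; common: ∅.
  x = 3: f ≡ 0 at y ∈ {4}; g ≡ 0 at y ∈ ∅; common: ∅.
  x = 4: f ≡ 0 at y ∈ {4}; g ≡ 0 at y ∈ {2}; common: ∅.
  x = 5: f ≡ 0 at y ∈ {4}; g ≡ 0 at y ∈ ∅; common: ∅.
  x = 6: f ≡ 0 at y ∈ {4}; g ≡ 0 at y ∈ {1}; common: ∅.
Collecting: common zeros = {(1, 4)}, so the count is 1.
Comparison with the Bézout bound: 1 ≤ 2 = deg(f)·deg(g), as expected for curves with no common component (the affine F_7-count falls short of the bound because intersections may lie at infinity, over extension fields, or carry multiplicity).


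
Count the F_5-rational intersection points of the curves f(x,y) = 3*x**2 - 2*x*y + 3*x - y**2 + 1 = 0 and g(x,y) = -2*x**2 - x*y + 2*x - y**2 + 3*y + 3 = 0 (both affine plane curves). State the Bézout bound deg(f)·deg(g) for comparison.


Common zeros: {(0, 1), (3, 1)}; count = 2; Bézout bound = 4.

deg(f) = 2, deg(g) = 2, so Bézout bound = 4.
Scan x ∈ F_5. For each x, list the y ∈ F_5 with f(x, y) ≡ 0 and those with g(x, y) ≡ 0 (mod 5); the common zeros in that column are the intersection.
  x = 0: f ≡ 0 at y ∈ {1, 4}; g ≡ 0 at y ∈ {1, 2}; common: {1}.
  x = 1: f ≡ 0 at y ∈ ∅; g ≡ 0 at y ∈ {3, 4}; common: ∅.
  x = 2: f ≡ 0 at y ∈ ∅; g ≡ 0 at y ∈ ∅; common: ∅.
  x = 3: f ≡ 0 at y ∈ {1, 3}; g ≡ 0 at y ∈ {1, 4}; common: {1}.
  x = 4: f ≡ 0 at y ∈ ∅; g ≡ 0 at y ∈ ∅; common: ∅.
Collecting: common zeros = {(0, 1), (3, 1)}, so the count is 2.
Comparison with the Bézout bound: 2 ≤ 4 = deg(f)·deg(g), as expected for curves with no common component (the affine F_5-count falls short of the bound because intersections may lie at infinity, over extension fields, or carry multiplicity).


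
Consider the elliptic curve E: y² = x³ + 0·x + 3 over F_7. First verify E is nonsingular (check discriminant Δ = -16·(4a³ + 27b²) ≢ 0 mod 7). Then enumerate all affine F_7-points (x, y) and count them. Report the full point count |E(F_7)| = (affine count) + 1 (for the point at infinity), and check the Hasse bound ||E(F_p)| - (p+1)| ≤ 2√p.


Affine points = {(1, 2), (1, 5), (2, 2), (2, 5), (3, 3), (3, 4), (4, 2), (4, 5), (5, 3), (5, 4), (6, 3), (6, 4)}; affine count = 12; |E(F_7)| = 13.

Discriminant check: Δ ∝ 4a³ + 27b² = 4·0³ + 27·3² = 4·0 + 27·9 ≡ 5 (mod 7). Nonzero ⇒ E is nonsingular.
For each x ∈ F_7, compute rhs = x³ + 0·x + 3 mod 7, then count y ∈ F_7 with y² ≡ rhs.
  x = 0: rhs = 3, matching y values: none (0 points).
  x = 1: rhs = 4, matching y values: 2, 5 (2 points).
  x = 2: rhs = 4, matching y values: 2, 5 (2 points).
  x = 3: rhs = 2, matching y values: 3, 4 (2 points).
  x = 4: rhs = 4, matching y values: 2, 5 (2 points).
  x = 5: rhs = 2, matching y values: 3, 4 (2 points).
  x = 6: rhs = 2, matching y values: 3, 4 (2 points).
Total affine count: 12.
Full point count |E(F_7)| = 12 + 1 = 13.
Hasse bound: |13 − (7+1)| = |5| = 5 ≤ 2√7 ≈ 5.2915 ✓.


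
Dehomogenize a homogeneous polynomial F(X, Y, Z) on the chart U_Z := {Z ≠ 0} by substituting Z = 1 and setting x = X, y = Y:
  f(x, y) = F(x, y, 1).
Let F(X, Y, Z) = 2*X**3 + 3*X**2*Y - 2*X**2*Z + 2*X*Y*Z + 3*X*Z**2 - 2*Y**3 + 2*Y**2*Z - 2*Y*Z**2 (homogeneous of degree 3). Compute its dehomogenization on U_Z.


f(x, y) = 2*x**3 + 3*x**2*y - 2*x**2 + 2*x*y + 3*x - 2*y**3 + 2*y**2 - 2*y

On U_Z we set Z = 1. Each monomial c·X^i·Y^j·Z^k in F becomes c·x^i·y^j·1^k = c·x^i·y^j.
Substituting Z = 1: F(X, Y, 1) = 2*x**3 + 3*x**2*y - 2*x**2 + 2*x*y + 3*x - 2*y**3 + 2*y**2 - 2*y.
Note: deg(f) ≤ deg(F) = 3; strict inequality happens when F is divisible by Z (lost terms).


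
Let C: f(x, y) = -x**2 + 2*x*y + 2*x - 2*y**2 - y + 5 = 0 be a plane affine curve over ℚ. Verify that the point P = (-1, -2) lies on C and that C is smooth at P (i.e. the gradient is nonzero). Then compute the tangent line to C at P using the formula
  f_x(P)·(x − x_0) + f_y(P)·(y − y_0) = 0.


Tangent line at P: 5*y + 10 = 0.

Step 1: f(-1, -2) = 0, so P lies on C.
Step 2: partial derivatives
  f_x(x, y) = -2*x + 2*y + 2, f_y(x, y) = 2*x - 4*y - 1.
  f_x(P) = 0, f_y(P) = 5 (gradient nonzero, so P is smooth).
Step 3: tangent line at P: 0·(x − -1) + 5·(y − -2) = 0.
Expanding: 5*y + 10 = 0.


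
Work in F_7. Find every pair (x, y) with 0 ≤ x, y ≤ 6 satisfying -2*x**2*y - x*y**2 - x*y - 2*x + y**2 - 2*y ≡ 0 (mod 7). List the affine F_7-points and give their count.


Affine F_7-points: {(0, 0), (0, 2), (1, 1), (2, 3), (2, 6), (4, 1), (4, 5), (5, 2), (5, 3), (6, 6)}; count = 10.

For each of the 49 pairs (x, y) ∈ F_7², evaluate f(x, y) mod 7. Record the zeros.
  x = 0: [0↦0, 1↦6, 2↦0, 3↦3, 4↦1, 5↦1, 6↦3]  zeros at y ∈ {0, 2}
  x = 1: [0↦5, 1↦0, 2↦2, 3↦4, 4↦6, 5↦1, 6↦3]  zeros at y ∈ {1}
  x = 2: [0↦3, 1↦4, 2↦3, 3↦0, 4↦2, 5↦2, 6↦0]  zeros at y ∈ {3, 6}
  x = 3: [0↦1, 1↦4, 2↦3, 3↦5, 4↦3, 5↦4, 6↦1]  zeros at y ∈ ∅
  x = 4: [0↦6, 1↦0, 2↦2, 3↦5, 4↦2, 5↦0, 6↦6]  zeros at y ∈ {1, 5}
  x = 5: [0↦4, 1↦6, 2↦0, 3↦0, 4↦6, 5↦4, 6↦1]  zeros at y ∈ {2, 3}
  x = 6: [0↦2, 1↦1, 2↦4, 3↦4, 4↦1, 5↦2, 6↦0]  zeros at y ∈ {6}
Collecting zeros: affine points = {(0, 0), (0, 2), (1, 1), (2, 3), (2, 6), (4, 1), (4, 5), (5, 2), (5, 3), (6, 6)}.
Total count |C(F_7)_aff| = 10.


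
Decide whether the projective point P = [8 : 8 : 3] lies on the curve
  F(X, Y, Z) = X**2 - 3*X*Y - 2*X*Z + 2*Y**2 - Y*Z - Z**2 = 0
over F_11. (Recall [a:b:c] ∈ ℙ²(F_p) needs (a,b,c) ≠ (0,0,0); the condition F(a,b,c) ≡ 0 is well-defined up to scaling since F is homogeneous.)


F(8,8,3) ≡ 7 (mod 11); P is NOT on the curve.

Evaluate F(8, 8, 3) term-by-term (mod 11).
  X**2 ↦ 1·64·1·1 = 64
  -3*X*Y ↦ -3·8·8·1 = -192
  -2*X*Z ↦ -2·8·1·3 = -48
  2*Y**2 ↦ 2·1·64·1 = 128
  -Y*Z ↦ -1·1·8·3 = -24
  -Z**2 ↦ -1·1·1·9 = -9
Sum: F(8, 8, 3) = (64) + (-192) + (-48) + (128) + (-24) + (-9) = -81.
Reducing mod 11: -81 ≡ 7 (mod 11).
Since F(a, b, c) ≡ 7 ≠ 0 (mod 11), P does NOT lie on the curve.


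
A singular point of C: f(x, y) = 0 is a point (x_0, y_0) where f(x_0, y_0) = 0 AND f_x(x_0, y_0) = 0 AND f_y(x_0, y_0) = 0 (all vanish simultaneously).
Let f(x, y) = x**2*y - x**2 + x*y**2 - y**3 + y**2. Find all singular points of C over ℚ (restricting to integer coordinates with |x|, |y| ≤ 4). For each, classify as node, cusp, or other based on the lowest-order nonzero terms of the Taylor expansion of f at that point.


Singular points: {(0, 0)}; classification: node.

Compute partial derivatives:
  f_x = 2*x*y - 2*x + y**2.
  f_y = x**2 + 2*x*y - 3*y**2 + 2*y.
Scan x_0 ∈ {−4, ..., 4}. For each x_0, f_y(x_0, y) is a polynomial in y; find its integer roots y ∈ {−4, ..., 4}, then test f_x and f at those candidates.
  x = -4: f_y(-4, y) = -3*y**2 - 6*y + 16; no integer root y with |y| ≤ 4.
  x = -3: f_y(-3, y) = -3*y**2 - 4*y + 9; no integer root y with |y| ≤ 4.
  x = -2: f_y(-2, y) = -3*y**2 - 2*y + 4; no integer root y with |y| ≤ 4.
  x = -1: f_y(-1, y) = 1 - 3*y**2; no integer root y with |y| ≤ 4.
  x = 0: f_y(0, y) = -3*y**2 + 2*y; vanishes at y ∈ {0}. (0, 0): f_x = 0, f = 0 — SINGULAR.
  x = 1: f_y(1, y) = -3*y**2 + 4*y + 1; no integer root y with |y| ≤ 4.
  x = 2: f_y(2, y) = -3*y**2 + 6*y + 4; no integer root y with |y| ≤ 4.
  x = 3: f_y(3, y) = -3*y**2 + 8*y + 9; no integer root y with |y| ≤ 4.
  x = 4: f_y(4, y) = -3*y**2 + 10*y + 16; no integer root y with |y| ≤ 4.
Only singular point on the grid: (0, 0).
Classify: substitute x = 0 + u, y = 0 + v and expand: f = u**2*v - u**2 + u*v**2 - v**3 + v**2.
No constant or linear terms (consistent with a singular point). Quadratic part: -u**2 + v**2. Cubic part: u**2*v + u*v**2 - v**3.
The quadratic part v**2 - u**2 = (v − u)(v + u) splits into two distinct linear factors, so there are two distinct tangent lines y − 0 = ±(x − 0) — this is a node (ordinary double point).
Classification: node.


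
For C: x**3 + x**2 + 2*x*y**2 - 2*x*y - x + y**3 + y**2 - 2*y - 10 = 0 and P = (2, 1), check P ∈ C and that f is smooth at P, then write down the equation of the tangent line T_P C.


Tangent line at P: 15*x + 7*y - 37 = 0.

Step 1: f(2, 1) = 0, so P lies on C.
Step 2: partial derivatives
  f_x(x, y) = 3*x**2 + 2*x + 2*y**2 - 2*y - 1, f_y(x, y) = 4*x*y - 2*x + 3*y**2 + 2*y - 2.
  f_x(P) = 15, f_y(P) = 7 (gradient nonzero, so P is smooth).
Step 3: tangent line at P: 15·(x − 2) + 7·(y − 1) = 0.
Expanding: 15*x + 7*y - 37 = 0.


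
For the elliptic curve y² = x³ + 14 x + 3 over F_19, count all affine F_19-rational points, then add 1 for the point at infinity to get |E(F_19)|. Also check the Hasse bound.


Affine points = {(2, 1), (2, 18), (4, 3), (4, 16), (7, 8), (7, 11), (8, 0), (11, 5), (11, 14), (13, 8), (13, 11), (14, 6), (14, 13), (15, 4), (15, 15), (17, 9), (17, 10), (18, 8), (18, 11)}; affine count = 19; |E(F_19)| = 20.

Discriminant check: Δ ∝ 4a³ + 27b² = 4·14³ + 27·3² = 4·2744 + 27·9 ≡ 9 (mod 19). Nonzero ⇒ E is nonsingular.
For each x ∈ F_19, compute rhs = x³ + 14·x + 3 mod 19, then count y ∈ F_19 with y² ≡ rhs.
  x = 0: rhs = 3, matching y values: none (0 points).
  x = 1: rhs = 18, matching y values: none (0 points).
  x = 2: rhs = 1, matching y values: 1, 18 (2 points).
  x = 3: rhs = 15, matching y values: none (0 points).
  x = 4: rhs = 9, matching y values: 3, 16 (2 points).
  x = 5: rhs = 8, matching y values: none (0 points).
  x = 6: rhs = 18, matching y values: none (0 points).
  x = 7: rhs = 7, matching y values: 8, 11 (2 points).
  x = 8: rhs = 0, matching y values: 0 (1 points).
  x = 9: rhs = 3, matching y values: none (0 points).
  x = 10: rhs = 3, matching y values: none (0 points).
  x = 11: rhs = 6, matching y values: 5, 14 (2 points).
  x = 12: rhs = 18, matching y values: none (0 points).
  x = 13: rhs = 7, matching y values: 8, 11 (2 points).
  x = 14: rhs = 17, matching y values: 6, 13 (2 points).
  x = 15: rhs = 16, matching y values: 4, 15 (2 points).
  x = 16: rhs = 10, matching y values: none (0 points).
  x = 17: rhs = 5, matching y values: 9, 10 (2 points).
  x = 18: rhs = 7, matching y values: 8, 11 (2 points).
Total affine count: 19.
Full point count |E(F_19)| = 19 + 1 = 20.
Hasse bound: |20 − (19+1)| = |0| = 0 ≤ 2√19 ≈ 8.7178 ✓.


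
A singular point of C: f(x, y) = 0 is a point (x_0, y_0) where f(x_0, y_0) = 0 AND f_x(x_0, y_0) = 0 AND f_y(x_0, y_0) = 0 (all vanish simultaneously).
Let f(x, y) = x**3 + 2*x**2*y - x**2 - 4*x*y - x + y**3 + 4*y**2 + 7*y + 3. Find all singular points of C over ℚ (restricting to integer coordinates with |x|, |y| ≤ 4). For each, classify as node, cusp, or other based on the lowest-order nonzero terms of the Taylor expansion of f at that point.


Singular points: {(1, -1)}; classification: cusp.

Compute partial derivatives:
  f_x = 3*x**2 + 4*x*y - 2*x - 4*y - 1.
  f_y = 2*x**2 - 4*x + 3*y**2 + 8*y + 7.
Scan x_0 ∈ {−4, ..., 4}. For each x_0, f_y(x_0, y) is a polynomial in y; find its integer roots y ∈ {−4, ..., 4}, then test f_x and f at those candidates.
  x = -4: f_y(-4, y) = 3*y**2 + 8*y + 55; no integer root y with |y| ≤ 4.
  x = -3: f_y(-3, y) = 3*y**2 + 8*y + 37; no integer root y with |y| ≤ 4.
  x = -2: f_y(-2, y) = 3*y**2 + 8*y + 23; no integer root y with |y| ≤ 4.
  x = -1: f_y(-1, y) = 3*y**2 + 8*y + 13; no integer root y with |y| ≤ 4.
  x = 0: f_y(0, y) = 3*y**2 + 8*y + 7; no integer root y with |y| ≤ 4.
  x = 1: f_y(1, y) = 3*y**2 + 8*y + 5; vanishes at y ∈ {-1}. (1, -1): f_x = 0, f = 0 — SINGULAR.
  x = 2: f_y(2, y) = 3*y**2 + 8*y + 7; no integer root y with |y| ≤ 4.
  x = 3: f_y(3, y) = 3*y**2 + 8*y + 13; no integer root y with |y| ≤ 4.
  x = 4: f_y(4, y) = 3*y**2 + 8*y + 23; no integer root y with |y| ≤ 4.
Only singular point on the grid: (1, -1).
Classify: substitute x = 1 + u, y = -1 + v and expand: f = u**3 + 2*u**2*v + v**3 + v**2.
No constant or linear terms (consistent with a singular point). Quadratic part: v**2. Cubic part: u**3 + 2*u**2*v + v**3.
The quadratic part v**2 is a perfect square, so there is a single (double) tangent line v = 0, i.e. y = -1. Restricting the cubic part to that line (v = 0) leaves u**3 ≠ 0, so f is not divisible by v and the branch is v² ≈ -u**3 to lowest order — this is a cusp.
Classification: cusp.
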